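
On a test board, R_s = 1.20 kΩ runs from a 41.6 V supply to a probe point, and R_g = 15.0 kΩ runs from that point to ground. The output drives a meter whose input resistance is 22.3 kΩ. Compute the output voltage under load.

V_out ≈ 36.7 V

The load sits in parallel with R_g: R_g‖R_L = (15.0 × 22.3) / (15.0 + 22.3) = 8.968 kΩ.
V_out = 41.6 × 8.968 / (1.20 + 8.968) = 41.6 × 8.968/10.17 = 36.7 V.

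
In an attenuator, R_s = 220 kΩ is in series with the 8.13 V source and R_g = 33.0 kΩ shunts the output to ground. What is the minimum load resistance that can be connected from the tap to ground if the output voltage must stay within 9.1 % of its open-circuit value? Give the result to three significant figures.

R_L(min) ≈ 287 kΩ

Output resistance R_th = R_s‖R_g = (220 × 33.0)/253.0 = 28.70 kΩ.
The fractional drop is R_th/(R_th + R_L); requiring this ≤ 0.0910 gives R_L ≥ R_th(1/0.0910 − 1) = 28.70 × 9.989 = 287 kΩ.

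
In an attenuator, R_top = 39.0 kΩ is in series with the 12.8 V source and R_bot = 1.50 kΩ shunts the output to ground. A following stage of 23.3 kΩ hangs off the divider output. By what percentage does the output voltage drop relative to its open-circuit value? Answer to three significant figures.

The divider's output (Thévenin) resistance is R_top‖R_bot = 1.444 kΩ.
Fractional drop under load = R_th/(R_th + R_L) = 1.444 / (1.444 + 23.3) = 0.05837.
So the output falls by 5.84 %.

5.84 %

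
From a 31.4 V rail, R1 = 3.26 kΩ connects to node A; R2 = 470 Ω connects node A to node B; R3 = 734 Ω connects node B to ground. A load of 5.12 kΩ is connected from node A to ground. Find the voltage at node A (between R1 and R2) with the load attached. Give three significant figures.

Below node A the series string R2+R3 = 1204 Ω sits in parallel with the 5120 Ω load: 974.8 Ω.
V_A = 31.4 × 974.8/(3260 + 974.8) = 7.23 V.

V ≈ 7.23 V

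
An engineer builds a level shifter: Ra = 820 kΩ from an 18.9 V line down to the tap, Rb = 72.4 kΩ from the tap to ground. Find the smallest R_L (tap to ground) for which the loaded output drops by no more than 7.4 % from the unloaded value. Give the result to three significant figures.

R_L(min) ≈ 832 kΩ

Output resistance R_th = Ra‖Rb = (820 × 72.4)/892.4 = 66.53 kΩ.
The fractional drop is R_th/(R_th + R_L); requiring this ≤ 0.0740 gives R_L ≥ R_th(1/0.0740 − 1) = 66.53 × 12.51 = 832 kΩ.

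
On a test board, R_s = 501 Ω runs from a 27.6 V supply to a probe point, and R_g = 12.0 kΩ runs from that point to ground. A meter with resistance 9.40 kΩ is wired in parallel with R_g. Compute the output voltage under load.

V_out ≈ 25.2 V

The load sits in parallel with R_g: R_g‖R_L = (12000 × 9400) / (12000 + 9400) = 5271 Ω.
V_out = 27.6 × 5271 / (501 + 5271) = 27.6 × 5271/5772 = 25.2 V.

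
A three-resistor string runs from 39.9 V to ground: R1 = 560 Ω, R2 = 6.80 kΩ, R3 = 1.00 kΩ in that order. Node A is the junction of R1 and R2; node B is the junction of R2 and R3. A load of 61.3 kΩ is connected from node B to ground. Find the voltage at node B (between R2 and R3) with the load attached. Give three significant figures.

At node B, R3 is in parallel with the load: R3‖R_L = 983.9 Ω.
Below node A the resistance is R2 + (R3‖R_L) = 7784 Ω, so V_A = 39.9 × 7784/8344 = 37.22 V.
Then V_B = V_A × (R3‖R_L)/(R2 + R3‖R_L) = 37.22 × 983.9/7784 = 4.71 V.

V ≈ 4.71 V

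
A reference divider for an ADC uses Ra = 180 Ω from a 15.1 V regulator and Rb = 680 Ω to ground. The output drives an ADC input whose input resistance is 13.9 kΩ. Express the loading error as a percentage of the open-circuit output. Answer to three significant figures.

The divider's output (Thévenin) resistance is Ra‖Rb = 142.3 Ω.
Fractional drop under load = R_th/(R_th + R_L) = 142.3 / (142.3 + 13900) = 0.01014.
So the output falls by 1.01 %.

1.01 %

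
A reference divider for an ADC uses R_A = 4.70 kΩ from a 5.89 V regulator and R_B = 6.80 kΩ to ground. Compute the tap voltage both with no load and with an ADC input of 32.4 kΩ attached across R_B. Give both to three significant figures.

Unloaded: 3.48 V; loaded: 3.21 V

Open-circuit: V = 5.89 × 6.80/(4.70 + 6.80) = 3.48 V.
With the load, R_B becomes R_B‖R_L = 5.620 kΩ, so V = 5.89 × 5.620/10.32 = 3.21 V.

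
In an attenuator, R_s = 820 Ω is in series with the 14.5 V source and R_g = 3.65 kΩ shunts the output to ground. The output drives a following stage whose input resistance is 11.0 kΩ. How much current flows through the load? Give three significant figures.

R_g‖R_L = 2741 Ω; V_out = 14.5 × 2741/3561 = 11.16 V.
I_L = V_out / R_L = 11.16 / 11.0 kΩ = 1.01 mA.

I_L ≈ 1.01 mA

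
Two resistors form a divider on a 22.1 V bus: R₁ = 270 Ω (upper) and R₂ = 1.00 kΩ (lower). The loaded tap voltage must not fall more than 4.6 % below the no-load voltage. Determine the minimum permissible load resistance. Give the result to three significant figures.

Output resistance R_th = R₁‖R₂ = (270 × 1000)/1270 = 212.6 Ω.
The fractional drop is R_th/(R_th + R_L); requiring this ≤ 0.0460 gives R_L ≥ R_th(1/0.0460 − 1) = 212.6 × 20.74 = 4.41 kΩ.

R_L(min) ≈ 4.41 kΩ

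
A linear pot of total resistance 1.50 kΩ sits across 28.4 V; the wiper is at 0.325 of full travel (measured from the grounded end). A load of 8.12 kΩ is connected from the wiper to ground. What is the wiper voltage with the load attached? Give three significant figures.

V ≈ 8.87 V

The wiper splits the pot into (1−α)R = 1013 Ω above and αR = 487.5 Ω below.
Lower section ‖ load = 459.9 Ω.
V_wiper = 28.4 × 459.9/(1013 + 459.9) = 8.87 V.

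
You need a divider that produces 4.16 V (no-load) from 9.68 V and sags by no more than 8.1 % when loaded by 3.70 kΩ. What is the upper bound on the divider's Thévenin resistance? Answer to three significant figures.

Loading drop = R_th/(R_th + R_L) ≤ 0.0810, so R_th ≤ R_L · ε/(1−ε) = 3.70 kΩ × 0.0810/0.9190 = 326 Ω.

R_th ≤ 326 Ω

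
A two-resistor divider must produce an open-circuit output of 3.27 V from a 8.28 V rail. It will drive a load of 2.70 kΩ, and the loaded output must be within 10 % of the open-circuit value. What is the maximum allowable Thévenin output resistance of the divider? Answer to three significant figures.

R_th ≤ 300 Ω

Loading drop = R_th/(R_th + R_L) ≤ 0.100, so R_th ≤ R_L · ε/(1−ε) = 2.70 kΩ × 0.100/0.9000 = 300 Ω.
(Any R1, R2 with R2/(R1+R2) = 0.395 and R1‖R2 ≤ 300 Ω will meet the spec.)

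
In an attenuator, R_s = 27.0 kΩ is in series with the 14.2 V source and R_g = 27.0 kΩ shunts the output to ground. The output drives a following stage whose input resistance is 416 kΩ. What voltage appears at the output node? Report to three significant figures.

V_out ≈ 6.88 V

The load sits in parallel with R_g: R_g‖R_L = (27.0 × 416) / (27.0 + 416) = 25.35 kΩ.
V_out = 14.2 × 25.35 / (27.0 + 25.35) = 14.2 × 25.35/52.35 = 6.88 V.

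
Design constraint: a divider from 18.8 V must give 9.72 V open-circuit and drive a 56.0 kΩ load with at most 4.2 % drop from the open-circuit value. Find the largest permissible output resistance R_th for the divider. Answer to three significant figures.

Loading drop = R_th/(R_th + R_L) ≤ 0.0420, so R_th ≤ R_L · ε/(1−ε) = 56.0 kΩ × 0.0420/0.9580 = 2.46 kΩ.

R_th ≤ 2.46 kΩ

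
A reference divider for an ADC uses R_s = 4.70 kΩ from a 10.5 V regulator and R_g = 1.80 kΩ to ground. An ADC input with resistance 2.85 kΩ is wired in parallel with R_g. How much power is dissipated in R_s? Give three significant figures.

Total resistance from the source is R_s + (R_g‖R_L) = 5.803 kΩ, so I = 10.5/5.803 kΩ = 1.809 mA.
P = I²·R_s = (1.809 mA)² × 4.70 kΩ = 15.4 mW.

P ≈ 15.4 mW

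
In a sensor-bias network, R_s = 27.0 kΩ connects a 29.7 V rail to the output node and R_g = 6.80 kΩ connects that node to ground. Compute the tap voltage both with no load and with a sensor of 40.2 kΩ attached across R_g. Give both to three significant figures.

Unloaded: 5.98 V; loaded: 5.26 V

Open-circuit: V = 29.7 × 6.80/(27.0 + 6.80) = 5.98 V.
With the load, R_g becomes R_g‖R_L = 5.816 kΩ, so V = 29.7 × 5.816/32.82 = 5.26 V.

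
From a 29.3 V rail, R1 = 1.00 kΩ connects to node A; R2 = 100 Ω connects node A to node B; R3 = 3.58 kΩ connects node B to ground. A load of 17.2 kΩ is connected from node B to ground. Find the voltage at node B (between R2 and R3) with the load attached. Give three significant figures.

At node B, R3 is in parallel with the load: R3‖R_L = 2963 Ω.
Below node A the resistance is R2 + (R3‖R_L) = 3063 Ω, so V_A = 29.3 × 3063/4063 = 22.09 V.
Then V_B = V_A × (R3‖R_L)/(R2 + R3‖R_L) = 22.09 × 2963/3063 = 21.4 V.

V ≈ 21.4 V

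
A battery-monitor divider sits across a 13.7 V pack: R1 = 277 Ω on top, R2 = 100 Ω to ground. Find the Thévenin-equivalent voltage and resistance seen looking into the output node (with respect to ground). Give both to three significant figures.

V_th = 3.63 V, R_th = 73.5 Ω

V_th is the open-circuit tap voltage: 13.7 × 100/(277 + 100) = 3.63 V.
With the supply zeroed, R1 and R2 appear in parallel from the tap: R_th = R1‖R2 = (277 × 100)/377.0 = 73.5 Ω.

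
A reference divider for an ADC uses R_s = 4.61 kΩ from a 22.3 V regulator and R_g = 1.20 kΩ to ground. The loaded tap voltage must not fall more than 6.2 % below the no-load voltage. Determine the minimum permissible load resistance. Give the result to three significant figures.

Output resistance R_th = R_s‖R_g = (4610 × 1200)/5810 = 952.2 Ω.
The fractional drop is R_th/(R_th + R_L); requiring this ≤ 0.0620 gives R_L ≥ R_th(1/0.0620 − 1) = 952.2 × 15.13 = 14.4 kΩ.

R_L(min) ≈ 14.4 kΩ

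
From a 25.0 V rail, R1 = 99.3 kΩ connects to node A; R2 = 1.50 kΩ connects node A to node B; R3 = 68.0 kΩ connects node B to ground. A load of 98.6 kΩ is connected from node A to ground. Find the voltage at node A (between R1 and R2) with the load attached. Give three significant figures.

Below node A the series string R2+R3 = 69.50 kΩ sits in parallel with the 98.6 kΩ load: 40.77 kΩ.
V_A = 25.0 × 40.77/(99.3 + 40.77) = 7.28 V.

V ≈ 7.28 V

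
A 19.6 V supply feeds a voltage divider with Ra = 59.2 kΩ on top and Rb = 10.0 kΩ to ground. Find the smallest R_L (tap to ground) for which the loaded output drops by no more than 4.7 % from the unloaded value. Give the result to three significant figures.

Output resistance R_th = Ra‖Rb = (59.2 × 10.0)/69.20 = 8.555 kΩ.
The fractional drop is R_th/(R_th + R_L); requiring this ≤ 0.0470 gives R_L ≥ R_th(1/0.0470 − 1) = 8.555 × 20.28 = 173 kΩ.

R_L(min) ≈ 173 kΩ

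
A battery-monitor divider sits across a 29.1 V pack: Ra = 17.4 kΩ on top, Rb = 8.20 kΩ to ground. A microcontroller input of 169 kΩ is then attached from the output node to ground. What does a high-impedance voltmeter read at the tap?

The load sits in parallel with Rb: Rb‖R_L = (8.20 × 169) / (8.20 + 169) = 7.821 kΩ.
V_out = 29.1 × 7.821 / (17.4 + 7.821) = 29.1 × 7.821/25.22 = 9.02 V.

V_out ≈ 9.02 V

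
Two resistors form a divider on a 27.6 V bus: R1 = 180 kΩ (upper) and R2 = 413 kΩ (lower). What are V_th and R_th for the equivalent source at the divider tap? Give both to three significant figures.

V_th is the open-circuit tap voltage: 27.6 × 413/(180 + 413) = 19.2 V.
With the supply zeroed, R1 and R2 appear in parallel from the tap: R_th = R1‖R2 = (180 × 413)/593.0 = 125 kΩ.

V_th = 19.2 V, R_th = 125 kΩ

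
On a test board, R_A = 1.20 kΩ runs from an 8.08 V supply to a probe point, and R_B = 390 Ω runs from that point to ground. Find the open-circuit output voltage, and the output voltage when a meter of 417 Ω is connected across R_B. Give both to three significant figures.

Unloaded: 1.98 V; loaded: 1.16 V

Open-circuit: V = 8.08 × 390/(1200 + 390) = 1.98 V.
With the load, R_B becomes R_B‖R_L = 201.5 Ω, so V = 8.08 × 201.5/1402 = 1.16 V.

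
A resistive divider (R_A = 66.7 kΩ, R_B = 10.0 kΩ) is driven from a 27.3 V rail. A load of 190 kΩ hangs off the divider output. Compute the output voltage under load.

V_out ≈ 3.40 V

The load sits in parallel with R_B: R_B‖R_L = (10.0 × 190) / (10.0 + 190) = 9.500 kΩ.
V_out = 27.3 × 9.500 / (66.7 + 9.500) = 27.3 × 9.500/76.20 = 3.40 V.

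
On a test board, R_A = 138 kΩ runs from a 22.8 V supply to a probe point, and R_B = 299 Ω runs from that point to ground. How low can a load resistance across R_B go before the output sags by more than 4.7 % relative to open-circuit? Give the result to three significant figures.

R_L(min) ≈ 6.05 kΩ

Output resistance R_th = R_A‖R_B = (138000 × 299)/138300 = 298.4 Ω.
The fractional drop is R_th/(R_th + R_L); requiring this ≤ 0.0470 gives R_L ≥ R_th(1/0.0470 − 1) = 298.4 × 20.28 = 6.05 kΩ.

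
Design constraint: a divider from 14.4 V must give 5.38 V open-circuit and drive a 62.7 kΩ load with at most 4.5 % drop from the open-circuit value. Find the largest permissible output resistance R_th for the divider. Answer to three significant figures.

R_th ≤ 2.95 kΩ

Loading drop = R_th/(R_th + R_L) ≤ 0.0450, so R_th ≤ R_L · ε/(1−ε) = 62.7 kΩ × 0.0450/0.9550 = 2.95 kΩ.
(Any R1, R2 with R2/(R1+R2) = 0.374 and R1‖R2 ≤ 2.95 kΩ will meet the spec.)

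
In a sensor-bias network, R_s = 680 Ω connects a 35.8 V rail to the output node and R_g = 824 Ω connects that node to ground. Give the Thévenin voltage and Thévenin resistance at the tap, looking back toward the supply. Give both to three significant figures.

V_th = 19.6 V, R_th = 373 Ω

V_th is the open-circuit tap voltage: 35.8 × 824/(680 + 824) = 19.6 V.
With the supply zeroed, R_s and R_g appear in parallel from the tap: R_th = R_s‖R_g = (680 × 824)/1504 = 373 Ω.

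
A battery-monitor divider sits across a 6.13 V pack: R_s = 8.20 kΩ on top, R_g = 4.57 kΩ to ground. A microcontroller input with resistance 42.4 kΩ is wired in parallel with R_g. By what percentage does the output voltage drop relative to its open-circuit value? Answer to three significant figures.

The divider's output (Thévenin) resistance is R_s‖R_g = 2.935 kΩ.
Fractional drop under load = R_th/(R_th + R_L) = 2.935 / (2.935 + 42.4) = 0.06473.
So the output falls by 6.47 %.

6.47 %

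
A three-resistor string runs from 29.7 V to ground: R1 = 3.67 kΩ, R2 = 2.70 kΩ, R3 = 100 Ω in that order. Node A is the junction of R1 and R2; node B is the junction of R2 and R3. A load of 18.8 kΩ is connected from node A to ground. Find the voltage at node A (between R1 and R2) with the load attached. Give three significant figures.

Below node A the series string R2+R3 = 2800 Ω sits in parallel with the 18800 Ω load: 2437 Ω.
V_A = 29.7 × 2437/(3670 + 2437) = 11.9 V.

V ≈ 11.9 V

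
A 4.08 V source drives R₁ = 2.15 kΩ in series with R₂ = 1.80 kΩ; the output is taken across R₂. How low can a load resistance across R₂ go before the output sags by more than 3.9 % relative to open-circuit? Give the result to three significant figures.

Output resistance R_th = R₁‖R₂ = (2150 × 1800)/3950 = 979.7 Ω.
The fractional drop is R_th/(R_th + R_L); requiring this ≤ 0.0390 gives R_L ≥ R_th(1/0.0390 − 1) = 979.7 × 24.64 = 24.1 kΩ.

R_L(min) ≈ 24.1 kΩ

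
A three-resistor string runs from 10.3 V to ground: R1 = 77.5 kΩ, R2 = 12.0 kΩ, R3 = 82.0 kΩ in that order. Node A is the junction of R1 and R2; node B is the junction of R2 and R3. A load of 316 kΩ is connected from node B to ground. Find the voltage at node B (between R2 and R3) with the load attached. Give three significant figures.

At node B, R3 is in parallel with the load: R3‖R_L = 65.11 kΩ.
Below node A the resistance is R2 + (R3‖R_L) = 77.11 kΩ, so V_A = 10.3 × 77.11/154.6 = 5.137 V.
Then V_B = V_A × (R3‖R_L)/(R2 + R3‖R_L) = 5.137 × 65.11/77.11 = 4.34 V.

V ≈ 4.34 V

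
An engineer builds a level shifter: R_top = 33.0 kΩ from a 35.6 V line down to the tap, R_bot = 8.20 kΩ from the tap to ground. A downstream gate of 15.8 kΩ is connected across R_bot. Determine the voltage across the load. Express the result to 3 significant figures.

The load sits in parallel with R_bot: R_bot‖R_L = (8.20 × 15.8) / (8.20 + 15.8) = 5.398 kΩ.
V_out = 35.6 × 5.398 / (33.0 + 5.398) = 35.6 × 5.398/38.40 = 5.00 V.

V_out ≈ 5.00 V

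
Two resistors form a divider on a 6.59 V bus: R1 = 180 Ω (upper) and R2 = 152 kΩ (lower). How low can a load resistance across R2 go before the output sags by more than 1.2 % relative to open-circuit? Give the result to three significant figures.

Output resistance R_th = R1‖R2 = (180 × 152000)/152200 = 179.8 Ω.
The fractional drop is R_th/(R_th + R_L); requiring this ≤ 0.0120 gives R_L ≥ R_th(1/0.0120 − 1) = 179.8 × 82.33 = 14.8 kΩ.

R_L(min) ≈ 14.8 kΩ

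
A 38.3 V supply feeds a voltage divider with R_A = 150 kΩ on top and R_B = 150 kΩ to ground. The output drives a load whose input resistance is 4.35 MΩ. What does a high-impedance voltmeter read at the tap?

The load sits in parallel with R_B: R_B‖R_L = (150 × 4350) / (150 + 4350) = 145.0 kΩ.
V_out = 38.3 × 145.0 / (150 + 145.0) = 38.3 × 145.0/295.0 = 18.8 V.

V_out ≈ 18.8 V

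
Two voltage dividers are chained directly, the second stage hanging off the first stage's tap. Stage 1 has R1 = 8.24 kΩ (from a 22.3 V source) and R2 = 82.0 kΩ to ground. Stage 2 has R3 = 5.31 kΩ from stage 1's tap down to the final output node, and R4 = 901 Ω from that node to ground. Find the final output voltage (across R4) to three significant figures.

Stage 2 presents R3+R4 = 6211 Ω as a load on stage 1's tap.
Stage 1's lower leg becomes R2‖(R3+R4) = 5774 Ω, so V_mid = 22.3 × 5774/14010 = 9.188 V.
Stage 2 is itself unloaded: V_out = V_mid × R4/(R3+R4) = 9.188 × 901/6211 = 1.33 V.

V_out ≈ 1.33 V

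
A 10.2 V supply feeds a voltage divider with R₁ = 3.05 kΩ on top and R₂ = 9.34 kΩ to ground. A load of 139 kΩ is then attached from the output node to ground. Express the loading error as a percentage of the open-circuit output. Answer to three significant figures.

1.63 %

The divider's output (Thévenin) resistance is R₁‖R₂ = 2.299 kΩ.
Fractional drop under load = R_th/(R_th + R_L) = 2.299 / (2.299 + 139) = 0.01627.
So the output falls by 1.63 %.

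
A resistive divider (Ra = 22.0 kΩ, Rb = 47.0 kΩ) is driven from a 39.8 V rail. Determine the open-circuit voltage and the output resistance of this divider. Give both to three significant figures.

V_th = 27.1 V, R_th = 15.0 kΩ

V_th is the open-circuit tap voltage: 39.8 × 47.0/(22.0 + 47.0) = 27.1 V.
With the supply zeroed, Ra and Rb appear in parallel from the tap: R_th = Ra‖Rb = (22.0 × 47.0)/69.00 = 15.0 kΩ.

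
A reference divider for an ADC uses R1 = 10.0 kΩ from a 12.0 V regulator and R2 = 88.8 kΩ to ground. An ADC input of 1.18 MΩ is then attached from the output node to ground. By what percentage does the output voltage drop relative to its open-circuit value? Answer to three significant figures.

The divider's output (Thévenin) resistance is R1‖R2 = 8.988 kΩ.
Fractional drop under load = R_th/(R_th + R_L) = 8.988 / (8.988 + 1180) = 0.007559.
So the output falls by 0.756 %.

0.756 %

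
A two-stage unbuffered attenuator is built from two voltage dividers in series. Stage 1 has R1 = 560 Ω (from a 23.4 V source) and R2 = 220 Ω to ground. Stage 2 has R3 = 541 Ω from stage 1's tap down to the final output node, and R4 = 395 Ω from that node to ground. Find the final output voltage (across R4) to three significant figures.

V_out ≈ 2.38 V

Stage 2 presents R3+R4 = 936.0 Ω as a load on stage 1's tap.
Stage 1's lower leg becomes R2‖(R3+R4) = 178.1 Ω, so V_mid = 23.4 × 178.1/738.1 = 5.647 V.
Stage 2 is itself unloaded: V_out = V_mid × R4/(R3+R4) = 5.647 × 395/936.0 = 2.38 V.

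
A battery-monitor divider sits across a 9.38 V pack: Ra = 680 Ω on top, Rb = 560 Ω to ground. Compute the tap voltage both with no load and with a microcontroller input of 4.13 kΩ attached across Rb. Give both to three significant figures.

Unloaded: 4.24 V; loaded: 3.94 V

Open-circuit: V = 9.38 × 560/(680 + 560) = 4.24 V.
With the load, Rb becomes Rb‖R_L = 493.1 Ω, so V = 9.38 × 493.1/1173 = 3.94 V.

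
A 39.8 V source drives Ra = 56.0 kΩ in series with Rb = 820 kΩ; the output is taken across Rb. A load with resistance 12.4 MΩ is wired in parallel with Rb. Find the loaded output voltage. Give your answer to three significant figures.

V_out ≈ 37.1 V

The load sits in parallel with Rb: Rb‖R_L = (820 × 12400) / (820 + 12400) = 769.1 kΩ.
V_out = 39.8 × 769.1 / (56.0 + 769.1) = 39.8 × 769.1/825.1 = 37.1 V.
(Unloaded it would have been 37.3 V.)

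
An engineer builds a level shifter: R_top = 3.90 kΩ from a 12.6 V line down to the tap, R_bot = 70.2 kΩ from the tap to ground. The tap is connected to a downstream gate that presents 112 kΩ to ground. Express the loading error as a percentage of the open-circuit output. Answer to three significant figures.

The divider's output (Thévenin) resistance is R_top‖R_bot = 3.695 kΩ.
Fractional drop under load = R_th/(R_th + R_L) = 3.695 / (3.695 + 112) = 0.03194.
So the output falls by 3.19 %.

3.19 %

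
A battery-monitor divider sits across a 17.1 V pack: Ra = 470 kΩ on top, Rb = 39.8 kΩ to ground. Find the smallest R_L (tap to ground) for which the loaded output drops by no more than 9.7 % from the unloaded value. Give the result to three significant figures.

Output resistance R_th = Ra‖Rb = (470 × 39.8)/509.8 = 36.69 kΩ.
The fractional drop is R_th/(R_th + R_L); requiring this ≤ 0.0970 gives R_L ≥ R_th(1/0.0970 − 1) = 36.69 × 9.309 = 342 kΩ.

R_L(min) ≈ 342 kΩ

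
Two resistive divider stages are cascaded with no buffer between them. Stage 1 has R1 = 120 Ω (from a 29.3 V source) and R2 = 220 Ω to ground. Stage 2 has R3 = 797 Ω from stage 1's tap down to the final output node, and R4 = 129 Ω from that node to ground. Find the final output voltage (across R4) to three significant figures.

Stage 2 presents R3+R4 = 926.0 Ω as a load on stage 1's tap.
Stage 1's lower leg becomes R2‖(R3+R4) = 177.8 Ω, so V_mid = 29.3 × 177.8/297.8 = 17.49 V.
Stage 2 is itself unloaded: V_out = V_mid × R4/(R3+R4) = 17.49 × 129/926.0 = 2.44 V.

V_out ≈ 2.44 V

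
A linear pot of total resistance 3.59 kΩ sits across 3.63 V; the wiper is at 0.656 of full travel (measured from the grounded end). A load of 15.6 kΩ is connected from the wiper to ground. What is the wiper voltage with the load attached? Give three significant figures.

V ≈ 2.26 V

The wiper splits the pot into (1−α)R = 1.235 kΩ above and αR = 2.355 kΩ below.
Lower section ‖ load = 2.046 kΩ.
V_wiper = 3.63 × 2.046/(1.235 + 2.046) = 2.26 V.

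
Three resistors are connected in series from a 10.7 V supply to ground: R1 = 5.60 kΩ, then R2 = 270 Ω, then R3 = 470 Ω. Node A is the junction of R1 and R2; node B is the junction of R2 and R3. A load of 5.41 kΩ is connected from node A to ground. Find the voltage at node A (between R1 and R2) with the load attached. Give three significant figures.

Below node A the series string R2+R3 = 740.0 Ω sits in parallel with the 5410 Ω load: 651.0 Ω.
V_A = 10.7 × 651.0/(5600 + 651.0) = 1.11 V.

V ≈ 1.11 V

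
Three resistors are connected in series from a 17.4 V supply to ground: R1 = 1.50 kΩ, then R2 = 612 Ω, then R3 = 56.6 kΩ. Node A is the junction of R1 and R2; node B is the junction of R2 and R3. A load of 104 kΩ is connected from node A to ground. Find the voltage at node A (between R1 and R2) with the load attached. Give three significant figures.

Below node A the series string R2+R3 = 57210 Ω sits in parallel with the 104000 Ω load: 36910 Ω.
V_A = 17.4 × 36910/(1500 + 36910) = 16.7 V.

V ≈ 16.7 V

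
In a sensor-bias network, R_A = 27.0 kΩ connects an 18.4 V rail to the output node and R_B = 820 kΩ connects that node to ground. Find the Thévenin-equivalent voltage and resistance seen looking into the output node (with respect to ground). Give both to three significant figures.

V_th = 17.8 V, R_th = 26.1 kΩ

V_th is the open-circuit tap voltage: 18.4 × 820/(27.0 + 820) = 17.8 V.
With the supply zeroed, R_A and R_B appear in parallel from the tap: R_th = R_A‖R_B = (27.0 × 820)/847.0 = 26.1 kΩ.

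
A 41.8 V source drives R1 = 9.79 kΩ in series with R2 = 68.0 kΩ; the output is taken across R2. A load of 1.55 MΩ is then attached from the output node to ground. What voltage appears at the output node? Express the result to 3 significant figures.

V_out ≈ 36.3 V

The load sits in parallel with R2: R2‖R_L = (68.0 × 1550) / (68.0 + 1550) = 65.14 kΩ.
V_out = 41.8 × 65.14 / (9.79 + 65.14) = 41.8 × 65.14/74.93 = 36.3 V.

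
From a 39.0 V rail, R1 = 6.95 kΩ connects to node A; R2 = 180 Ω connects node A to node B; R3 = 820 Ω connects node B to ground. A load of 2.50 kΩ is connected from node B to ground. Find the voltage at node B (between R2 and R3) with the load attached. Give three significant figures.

At node B, R3 is in parallel with the load: R3‖R_L = 617.5 Ω.
Below node A the resistance is R2 + (R3‖R_L) = 797.5 Ω, so V_A = 39.0 × 797.5/7747 = 4.014 V.
Then V_B = V_A × (R3‖R_L)/(R2 + R3‖R_L) = 4.014 × 617.5/797.5 = 3.11 V.

V ≈ 3.11 V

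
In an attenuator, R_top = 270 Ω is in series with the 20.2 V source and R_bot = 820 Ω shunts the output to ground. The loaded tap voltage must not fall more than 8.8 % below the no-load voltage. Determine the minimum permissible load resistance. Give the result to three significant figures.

R_L(min) ≈ 2.11 kΩ

Output resistance R_th = R_top‖R_bot = (270 × 820)/1090 = 203.1 Ω.
The fractional drop is R_th/(R_th + R_L); requiring this ≤ 0.0880 gives R_L ≥ R_th(1/0.0880 − 1) = 203.1 × 10.36 = 2.11 kΩ.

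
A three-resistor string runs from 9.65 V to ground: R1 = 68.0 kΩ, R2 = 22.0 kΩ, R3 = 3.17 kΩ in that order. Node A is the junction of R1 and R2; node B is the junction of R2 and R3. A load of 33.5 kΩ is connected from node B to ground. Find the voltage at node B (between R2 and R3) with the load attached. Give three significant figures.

At node B, R3 is in parallel with the load: R3‖R_L = 2.896 kΩ.
Below node A the resistance is R2 + (R3‖R_L) = 24.90 kΩ, so V_A = 9.65 × 24.90/92.90 = 2.586 V.
Then V_B = V_A × (R3‖R_L)/(R2 + R3‖R_L) = 2.586 × 2.896/24.90 = 0.301 V.

V ≈ 0.301 V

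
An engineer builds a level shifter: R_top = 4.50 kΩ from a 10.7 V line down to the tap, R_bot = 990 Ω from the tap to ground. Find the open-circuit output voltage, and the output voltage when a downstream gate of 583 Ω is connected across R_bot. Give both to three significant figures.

Unloaded: 1.93 V; loaded: 0.807 V

Open-circuit: V = 10.7 × 990/(4500 + 990) = 1.93 V.
With the load, R_bot becomes R_bot‖R_L = 366.9 Ω, so V = 10.7 × 366.9/4867 = 0.807 V.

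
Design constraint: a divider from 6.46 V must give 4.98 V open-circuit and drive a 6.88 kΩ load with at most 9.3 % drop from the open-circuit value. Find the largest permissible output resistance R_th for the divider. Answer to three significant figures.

R_th ≤ 705 Ω

Loading drop = R_th/(R_th + R_L) ≤ 0.0930, so R_th ≤ R_L · ε/(1−ε) = 6.88 kΩ × 0.0930/0.9070 = 705 Ω.
(Any R1, R2 with R2/(R1+R2) = 0.771 and R1‖R2 ≤ 705 Ω will meet the spec.)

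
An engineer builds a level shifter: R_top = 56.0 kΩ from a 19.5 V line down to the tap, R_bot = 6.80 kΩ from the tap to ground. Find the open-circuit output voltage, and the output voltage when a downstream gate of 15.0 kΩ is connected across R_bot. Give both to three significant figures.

Open-circuit: V = 19.5 × 6.80/(56.0 + 6.80) = 2.11 V.
With the load, R_bot becomes R_bot‖R_L = 4.679 kΩ, so V = 19.5 × 4.679/60.68 = 1.50 V.

Unloaded: 2.11 V; loaded: 1.50 V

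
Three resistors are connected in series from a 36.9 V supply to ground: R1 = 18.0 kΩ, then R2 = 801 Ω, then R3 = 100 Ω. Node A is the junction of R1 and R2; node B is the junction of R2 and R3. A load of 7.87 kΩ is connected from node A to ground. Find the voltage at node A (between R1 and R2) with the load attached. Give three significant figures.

V ≈ 1.59 V

Below node A the series string R2+R3 = 901.0 Ω sits in parallel with the 7870 Ω load: 808.4 Ω.
V_A = 36.9 × 808.4/(18000 + 808.4) = 1.59 V.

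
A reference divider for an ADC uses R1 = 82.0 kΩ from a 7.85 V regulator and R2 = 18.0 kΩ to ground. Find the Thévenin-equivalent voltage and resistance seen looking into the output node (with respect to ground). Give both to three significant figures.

V_th is the open-circuit tap voltage: 7.85 × 18.0/(82.0 + 18.0) = 1.41 V.
With the supply zeroed, R1 and R2 appear in parallel from the tap: R_th = R1‖R2 = (82.0 × 18.0)/100.0 = 14.8 kΩ.

V_th = 1.41 V, R_th = 14.8 kΩ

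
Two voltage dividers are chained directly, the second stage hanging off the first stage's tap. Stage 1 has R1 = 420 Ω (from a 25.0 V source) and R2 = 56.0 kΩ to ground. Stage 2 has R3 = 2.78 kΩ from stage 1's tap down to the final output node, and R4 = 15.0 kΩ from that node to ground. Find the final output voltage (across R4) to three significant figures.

V_out ≈ 20.5 V

Stage 2 presents R3+R4 = 17780 Ω as a load on stage 1's tap.
Stage 1's lower leg becomes R2‖(R3+R4) = 13500 Ω, so V_mid = 25.0 × 13500/13920 = 24.25 V.
Stage 2 is itself unloaded: V_out = V_mid × R4/(R3+R4) = 24.25 × 15000/17780 = 20.5 V.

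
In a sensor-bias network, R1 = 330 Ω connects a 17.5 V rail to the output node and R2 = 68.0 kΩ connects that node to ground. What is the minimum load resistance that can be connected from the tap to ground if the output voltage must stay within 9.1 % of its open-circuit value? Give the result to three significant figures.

R_L(min) ≈ 3.28 kΩ

Output resistance R_th = R1‖R2 = (330 × 68000)/68330 = 328.4 Ω.
The fractional drop is R_th/(R_th + R_L); requiring this ≤ 0.0910 gives R_L ≥ R_th(1/0.0910 − 1) = 328.4 × 9.989 = 3.28 kΩ.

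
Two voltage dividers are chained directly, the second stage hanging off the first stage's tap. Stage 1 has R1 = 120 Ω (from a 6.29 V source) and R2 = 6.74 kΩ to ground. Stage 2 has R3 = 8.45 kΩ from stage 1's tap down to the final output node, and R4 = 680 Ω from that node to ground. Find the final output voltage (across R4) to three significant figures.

V_out ≈ 0.454 V

Stage 2 presents R3+R4 = 9130 Ω as a load on stage 1's tap.
Stage 1's lower leg becomes R2‖(R3+R4) = 3878 Ω, so V_mid = 6.29 × 3878/3998 = 6.101 V.
Stage 2 is itself unloaded: V_out = V_mid × R4/(R3+R4) = 6.101 × 680/9130 = 0.454 V.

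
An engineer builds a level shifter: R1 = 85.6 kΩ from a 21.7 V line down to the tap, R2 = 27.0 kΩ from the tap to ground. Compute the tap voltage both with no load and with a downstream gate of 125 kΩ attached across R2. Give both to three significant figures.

Open-circuit: V = 21.7 × 27.0/(85.6 + 27.0) = 5.20 V.
With the load, R2 becomes R2‖R_L = 22.20 kΩ, so V = 21.7 × 22.20/107.8 = 4.47 V.

Unloaded: 5.20 V; loaded: 4.47 V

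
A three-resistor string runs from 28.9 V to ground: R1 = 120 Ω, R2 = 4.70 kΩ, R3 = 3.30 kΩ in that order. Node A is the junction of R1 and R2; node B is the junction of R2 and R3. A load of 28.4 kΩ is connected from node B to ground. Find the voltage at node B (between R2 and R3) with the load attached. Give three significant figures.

At node B, R3 is in parallel with the load: R3‖R_L = 2956 Ω.
Below node A the resistance is R2 + (R3‖R_L) = 7656 Ω, so V_A = 28.9 × 7656/7776 = 28.45 V.
Then V_B = V_A × (R3‖R_L)/(R2 + R3‖R_L) = 28.45 × 2956/7656 = 11.0 V.

V ≈ 11.0 V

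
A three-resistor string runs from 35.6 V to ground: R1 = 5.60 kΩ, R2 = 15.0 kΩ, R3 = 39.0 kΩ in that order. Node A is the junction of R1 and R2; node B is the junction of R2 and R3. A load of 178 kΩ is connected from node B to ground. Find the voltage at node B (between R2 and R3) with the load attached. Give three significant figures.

At node B, R3 is in parallel with the load: R3‖R_L = 31.99 kΩ.
Below node A the resistance is R2 + (R3‖R_L) = 46.99 kΩ, so V_A = 35.6 × 46.99/52.59 = 31.81 V.
Then V_B = V_A × (R3‖R_L)/(R2 + R3‖R_L) = 31.81 × 31.99/46.99 = 21.7 V.

V ≈ 21.7 V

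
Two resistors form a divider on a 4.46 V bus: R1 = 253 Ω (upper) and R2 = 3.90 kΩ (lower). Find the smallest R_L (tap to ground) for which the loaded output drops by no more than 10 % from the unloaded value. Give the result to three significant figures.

R_L(min) ≈ 2.14 kΩ

Output resistance R_th = R1‖R2 = (253 × 3900)/4153 = 237.6 Ω.
The fractional drop is R_th/(R_th + R_L); requiring this ≤ 0.100 gives R_L ≥ R_th(1/0.100 − 1) = 237.6 × 9.000 = 2.14 kΩ.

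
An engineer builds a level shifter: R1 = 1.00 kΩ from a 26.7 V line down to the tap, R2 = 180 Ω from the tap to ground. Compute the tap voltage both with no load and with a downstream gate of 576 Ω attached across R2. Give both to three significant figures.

Open-circuit: V = 26.7 × 180/(1000 + 180) = 4.07 V.
With the load, R2 becomes R2‖R_L = 137.1 Ω, so V = 26.7 × 137.1/1137 = 3.22 V.

Unloaded: 4.07 V; loaded: 3.22 V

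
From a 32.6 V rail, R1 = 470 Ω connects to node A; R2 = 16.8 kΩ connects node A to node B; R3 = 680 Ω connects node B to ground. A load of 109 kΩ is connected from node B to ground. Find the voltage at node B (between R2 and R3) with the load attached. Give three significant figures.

V ≈ 1.23 V

At node B, R3 is in parallel with the load: R3‖R_L = 675.8 Ω.
Below node A the resistance is R2 + (R3‖R_L) = 17480 Ω, so V_A = 32.6 × 17480/17950 = 31.75 V.
Then V_B = V_A × (R3‖R_L)/(R2 + R3‖R_L) = 31.75 × 675.8/17480 = 1.23 V.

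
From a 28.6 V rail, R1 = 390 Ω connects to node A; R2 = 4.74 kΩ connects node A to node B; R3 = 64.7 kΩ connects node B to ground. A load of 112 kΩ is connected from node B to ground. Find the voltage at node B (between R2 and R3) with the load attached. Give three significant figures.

V ≈ 25.4 V

At node B, R3 is in parallel with the load: R3‖R_L = 41010 Ω.
Below node A the resistance is R2 + (R3‖R_L) = 45750 Ω, so V_A = 28.6 × 45750/46140 = 28.36 V.
Then V_B = V_A × (R3‖R_L)/(R2 + R3‖R_L) = 28.36 × 41010/45750 = 25.4 V.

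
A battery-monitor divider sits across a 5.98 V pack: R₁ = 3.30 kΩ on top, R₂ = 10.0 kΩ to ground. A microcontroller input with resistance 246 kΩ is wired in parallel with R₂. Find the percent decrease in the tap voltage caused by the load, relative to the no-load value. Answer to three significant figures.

The divider's output (Thévenin) resistance is R₁‖R₂ = 2.481 kΩ.
Fractional drop under load = R_th/(R_th + R_L) = 2.481 / (2.481 + 246) = 0.009985.
So the output falls by 0.999 %.

0.999 %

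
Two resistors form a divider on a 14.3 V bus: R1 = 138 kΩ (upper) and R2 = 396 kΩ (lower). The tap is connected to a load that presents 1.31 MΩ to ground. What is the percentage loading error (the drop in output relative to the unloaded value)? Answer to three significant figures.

The divider's output (Thévenin) resistance is R1‖R2 = 102.3 kΩ.
Fractional drop under load = R_th/(R_th + R_L) = 102.3 / (102.3 + 1310) = 0.07246.
So the output falls by 7.25 %.

7.25 %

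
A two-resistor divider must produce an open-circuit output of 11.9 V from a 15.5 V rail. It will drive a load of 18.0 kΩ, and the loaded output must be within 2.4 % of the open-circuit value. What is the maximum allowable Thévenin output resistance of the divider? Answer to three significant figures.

Loading drop = R_th/(R_th + R_L) ≤ 0.0240, so R_th ≤ R_L · ε/(1−ε) = 18.0 kΩ × 0.0240/0.9760 = 443 Ω.

R_th ≤ 443 Ω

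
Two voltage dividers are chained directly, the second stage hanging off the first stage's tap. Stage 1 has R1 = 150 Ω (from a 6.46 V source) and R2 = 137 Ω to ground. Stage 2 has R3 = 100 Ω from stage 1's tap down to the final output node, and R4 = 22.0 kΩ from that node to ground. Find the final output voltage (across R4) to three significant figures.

Stage 2 presents R3+R4 = 22100 Ω as a load on stage 1's tap.
Stage 1's lower leg becomes R2‖(R3+R4) = 136.2 Ω, so V_mid = 6.46 × 136.2/286.2 = 3.074 V.
Stage 2 is itself unloaded: V_out = V_mid × R4/(R3+R4) = 3.074 × 22000/22100 = 3.06 V.

V_out ≈ 3.06 V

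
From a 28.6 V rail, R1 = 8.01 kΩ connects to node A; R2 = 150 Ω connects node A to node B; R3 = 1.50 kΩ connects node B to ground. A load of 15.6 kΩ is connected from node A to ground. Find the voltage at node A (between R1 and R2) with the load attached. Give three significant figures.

V ≈ 4.49 V

Below node A the series string R2+R3 = 1650 Ω sits in parallel with the 15600 Ω load: 1492 Ω.
V_A = 28.6 × 1492/(8010 + 1492) = 4.49 V.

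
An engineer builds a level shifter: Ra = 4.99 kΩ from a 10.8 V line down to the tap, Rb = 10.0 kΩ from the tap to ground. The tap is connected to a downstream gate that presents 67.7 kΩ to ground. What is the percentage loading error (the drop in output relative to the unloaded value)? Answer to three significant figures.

4.69 %

The divider's output (Thévenin) resistance is Ra‖Rb = 3.329 kΩ.
Fractional drop under load = R_th/(R_th + R_L) = 3.329 / (3.329 + 67.7) = 0.04687.
So the output falls by 4.69 %.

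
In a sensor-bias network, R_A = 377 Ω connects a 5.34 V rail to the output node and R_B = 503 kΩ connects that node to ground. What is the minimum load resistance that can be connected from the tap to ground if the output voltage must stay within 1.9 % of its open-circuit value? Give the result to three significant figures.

Output resistance R_th = R_A‖R_B = (377 × 503000)/503400 = 376.7 Ω.
The fractional drop is R_th/(R_th + R_L); requiring this ≤ 0.0190 gives R_L ≥ R_th(1/0.0190 − 1) = 376.7 × 51.63 = 19.5 kΩ.

R_L(min) ≈ 19.5 kΩ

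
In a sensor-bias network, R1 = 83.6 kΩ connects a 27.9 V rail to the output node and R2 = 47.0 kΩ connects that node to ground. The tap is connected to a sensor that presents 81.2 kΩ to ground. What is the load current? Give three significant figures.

I_L ≈ 0.0902 mA

R2‖R_L = 29.77 kΩ; V_out = 27.9 × 29.77/113.4 = 7.326 V.
I_L = V_out / R_L = 7.326 / 81.2 kΩ = 0.0902 mA.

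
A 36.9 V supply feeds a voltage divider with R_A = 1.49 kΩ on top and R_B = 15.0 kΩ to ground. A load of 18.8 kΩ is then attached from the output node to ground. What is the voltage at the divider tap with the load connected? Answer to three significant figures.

V_out ≈ 31.3 V

The load sits in parallel with R_B: R_B‖R_L = (15.0 × 18.8) / (15.0 + 18.8) = 8.343 kΩ.
V_out = 36.9 × 8.343 / (1.49 + 8.343) = 36.9 × 8.343/9.833 = 31.3 V.
(Unloaded it would have been 33.6 V.)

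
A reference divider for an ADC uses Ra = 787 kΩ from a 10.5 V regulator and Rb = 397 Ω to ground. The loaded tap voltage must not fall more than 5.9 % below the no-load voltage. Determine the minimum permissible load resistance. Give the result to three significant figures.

R_L(min) ≈ 6.33 kΩ

Output resistance R_th = Ra‖Rb = (787000 × 397)/787400 = 396.8 Ω.
The fractional drop is R_th/(R_th + R_L); requiring this ≤ 0.0590 gives R_L ≥ R_th(1/0.0590 − 1) = 396.8 × 15.95 = 6.33 kΩ.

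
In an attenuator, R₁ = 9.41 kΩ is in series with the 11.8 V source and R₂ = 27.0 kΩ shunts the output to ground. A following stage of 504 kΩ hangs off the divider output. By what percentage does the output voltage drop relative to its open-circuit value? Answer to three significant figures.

1.37 %

The divider's output (Thévenin) resistance is R₁‖R₂ = 6.978 kΩ.
Fractional drop under load = R_th/(R_th + R_L) = 6.978 / (6.978 + 504) = 0.01366.
So the output falls by 1.37 %.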